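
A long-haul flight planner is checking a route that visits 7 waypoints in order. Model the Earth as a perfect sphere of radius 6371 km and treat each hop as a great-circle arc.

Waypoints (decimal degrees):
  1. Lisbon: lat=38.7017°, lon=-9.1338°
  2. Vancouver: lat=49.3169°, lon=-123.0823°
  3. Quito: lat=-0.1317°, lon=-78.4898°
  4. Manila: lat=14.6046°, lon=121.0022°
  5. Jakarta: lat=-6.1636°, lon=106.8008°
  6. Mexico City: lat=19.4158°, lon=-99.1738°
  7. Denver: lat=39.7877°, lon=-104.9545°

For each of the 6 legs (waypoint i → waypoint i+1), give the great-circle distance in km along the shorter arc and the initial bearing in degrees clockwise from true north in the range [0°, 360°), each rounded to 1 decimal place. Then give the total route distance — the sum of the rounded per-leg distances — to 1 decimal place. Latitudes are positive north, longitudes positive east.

Leg 1: φ1=0.6754721, φ2=0.8607423, Δφ=0.1852702, Δλ=-1.9887765 rad; a=sin²(Δφ/2)+cosφ1·cosφ2·sin²(Δλ/2)=0.3661729531; c=2·atan2(√a, √(1-a))=1.299838859; dist=6371·c=8281.273 ≈ 8281.3 km; running total=8281.3 km
Leg 1 bearing: y=sinΔλ·cosφ2=-0.59575530, x=cosφ1·sinφ2-sinφ1·cosφ2·cosΔλ=0.75725617; θ=atan2(y, x)=-38.1932° <0 so +360° → 321.8068° ≈ 321.8°
Leg 2: φ1=0.8607423, φ2=-0.0022986, Δφ=-0.8630409, Δλ=0.7782859 rad; a=sin²(Δφ/2)+cosφ1·cosφ2·sin²(Δλ/2)=0.2687662989; c=2·atan2(√a, √(1-a))=1.090020262; dist=6371·c=6944.519 ≈ 6944.5 km; running total=15225.8 km
Leg 2 bearing: y=sinΔλ·cosφ2=0.70205799, x=cosφ1·sinφ2-sinφ1·cosφ2·cosΔλ=-0.54151499; θ=atan2(y, x)=127.6439° ≈ 127.6°
Leg 3: φ1=-0.0022986, φ2=0.2548984, Δφ=0.2571970, Δλ=3.4817922 rad; a=sin²(Δφ/2)+cosφ1·cosφ2·sin²(Δλ/2)=0.9564030018; c=2·atan2(√a, √(1-a))=2.720899312; dist=6371·c=17334.8495 ≈ 17334.8 km; running total=32560.6 km
Leg 3 bearing: y=sinΔλ·cosφ2=-0.32289383, x=cosφ1·sinφ2-sinφ1·cosφ2·cosΔλ=0.25004954; θ=atan2(y, x)=-52.2457° <0 so +360° → 307.7543° ≈ 307.8°
Leg 4: φ1=0.2548984, φ2=-0.1075751, Δφ=-0.3624735, Δλ=-0.2478612 rad; a=sin²(Δφ/2)+cosφ1·cosφ2·sin²(Δλ/2)=0.0471898119; c=2·atan2(√a, √(1-a))=0.437956039; dist=6371·c=2790.218 ≈ 2790.2 km; running total=35350.8 km
Leg 4 bearing: y=sinΔλ·cosφ2=-0.24391291, x=cosφ1·sinφ2-sinφ1·cosφ2·cosΔλ=-0.34692683; θ=atan2(y, x)=-144.8902° <0 so +360° → 215.1098° ≈ 215.1°
Leg 5: φ1=-0.1075751, φ2=0.3388696, Δφ=0.4464448, Δλ=-3.5949349 rad; a=sin²(Δφ/2)+cosφ1·cosφ2·sin²(Δλ/2)=0.9393269438; c=2·atan2(√a, √(1-a))=2.643831847; dist=6371·c=16843.853 ≈ 16843.9 km; running total=52194.7 km
Leg 5 bearing: y=sinΔλ·cosφ2=0.41306560, x=cosφ1·sinφ2-sinφ1·cosφ2·cosΔλ=0.23946640; θ=atan2(y, x)=59.8979° ≈ 59.9°
Leg 6: φ1=0.3388696, φ2=0.6944264, Δφ=0.3555567, Δλ=-0.1008922 rad; a=sin²(Δφ/2)+cosφ1·cosφ2·sin²(Δλ/2)=0.0331163011; c=2·atan2(√a, √(1-a))=0.365997058; dist=6371·c=2331.767 ≈ 2331.8 km; running total=54526.5 km
Leg 6 bearing: y=sinΔλ·cosφ2=-0.07739625, x=cosφ1·sinφ2-sinφ1·cosφ2·cosΔλ=0.34941132; θ=atan2(y, x)=-12.4896° <0 so +360° → 347.5104° ≈ 347.5°

Leg 1: dist=8281.3 km, bearing=321.8°
Leg 2: dist=6944.5 km, bearing=127.6°
Leg 3: dist=17334.8 km, bearing=307.8°
Leg 4: dist=2790.2 km, bearing=215.1°
Leg 5: dist=16843.9 km, bearing=59.9°
Leg 6: dist=2331.8 km, bearing=347.5°
Total: 54526.5 km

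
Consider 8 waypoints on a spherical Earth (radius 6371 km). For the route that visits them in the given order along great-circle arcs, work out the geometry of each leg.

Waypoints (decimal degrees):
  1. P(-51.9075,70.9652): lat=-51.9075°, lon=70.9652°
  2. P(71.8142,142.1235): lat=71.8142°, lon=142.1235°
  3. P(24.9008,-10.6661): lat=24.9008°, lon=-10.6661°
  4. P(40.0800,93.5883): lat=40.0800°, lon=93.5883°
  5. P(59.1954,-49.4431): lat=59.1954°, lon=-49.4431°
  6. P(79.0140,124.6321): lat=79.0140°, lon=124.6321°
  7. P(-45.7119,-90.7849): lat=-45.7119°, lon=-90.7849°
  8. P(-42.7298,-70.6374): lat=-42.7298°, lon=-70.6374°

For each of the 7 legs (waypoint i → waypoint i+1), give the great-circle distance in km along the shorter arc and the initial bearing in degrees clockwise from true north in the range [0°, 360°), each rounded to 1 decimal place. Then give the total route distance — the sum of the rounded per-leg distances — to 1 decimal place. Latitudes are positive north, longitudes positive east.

Leg 1: φ1=-0.9059568, φ2=1.2533942, Δφ=2.1593510, Δλ=1.2419466 rad; a=sin²(Δφ/2)+cosφ1·cosφ2·sin²(Δλ/2)=0.8427603978; c=2·atan2(√a, √(1-a))=2.326115111; dist=6371·c=14819.679 ≈ 14819.7 km; running total=14819.7 km
Leg 1 bearing: y=sinΔλ·cosφ2=0.29537545, x=cosφ1·sinφ2-sinφ1·cosφ2·cosΔλ=0.66544315; θ=atan2(y, x)=23.9354° ≈ 23.9°
Leg 2: φ1=1.2533942, φ2=0.4346009, Δφ=-0.8187933, Δλ=-2.6666816 rad; a=sin²(Δφ/2)+cosφ1·cosφ2·sin²(Δλ/2)=0.4258705368; c=2·atan2(√a, √(1-a))=1.421988817; dist=6371·c=9059.491 ≈ 9059.5 km; running total=23879.2 km
Leg 2 bearing: y=sinΔλ·cosφ2=-0.41475168, x=cosφ1·sinφ2-sinφ1·cosφ2·cosΔλ=0.89777521; θ=atan2(y, x)=-24.7959° <0 so +360° → 335.2041° ≈ 335.2°
Leg 3: φ1=0.4346009, φ2=0.6995280, Δφ=0.2649270, Δλ=1.8195825 rad; a=sin²(Δφ/2)+cosφ1·cosφ2·sin²(Δλ/2)=0.4498956688; c=2·atan2(√a, √(1-a))=1.470419190; dist=6371·c=9368.041 ≈ 9368.0 km; running total=33247.2 km
Leg 3 bearing: y=sinΔλ·cosφ2=0.74158888, x=cosφ1·sinφ2-sinφ1·cosφ2·cosΔλ=0.66332809; θ=atan2(y, x)=48.1884° ≈ 48.2°
Leg 4: φ1=0.6995280, φ2=1.0331546, Δφ=0.3336267, Δλ=-2.4963689 rad; a=sin²(Δφ/2)+cosφ1·cosφ2·sin²(Δλ/2)=0.3800231719; c=2·atan2(√a, √(1-a))=1.328478214; dist=6371·c=8463.735 ≈ 8463.7 km; running total=41710.9 km
Leg 4 bearing: y=sinΔλ·cosφ2=-0.30797240, x=cosφ1·sinφ2-sinφ1·cosφ2·cosΔλ=0.92063850; θ=atan2(y, x)=-18.4961° <0 so +360° → 341.5039° ≈ 341.5°
Leg 5: φ1=1.0331546, φ2=1.3790545, Δφ=0.3458998, Δλ=3.0381854 rad; a=sin²(Δφ/2)+cosφ1·cosφ2·sin²(Δλ/2)=0.1269466704; c=2·atan2(√a, √(1-a))=0.728600946; dist=6371·c=4641.917 ≈ 4641.9 km; running total=46352.8 km
Leg 5 bearing: y=sinΔλ·cosφ2=0.01967113, x=cosφ1·sinφ2-sinφ1·cosφ2·cosΔλ=0.66553580; θ=atan2(y, x)=1.6930° ≈ 1.7°
Leg 6: φ1=1.3790545, φ2=-0.7978232, Δφ=-2.1768776, Δλ=-3.7597359 rad; a=sin²(Δφ/2)+cosφ1·cosφ2·sin²(Δλ/2)=0.9055818878; c=2·atan2(√a, √(1-a))=2.516935680; dist=6371·c=16035.397 ≈ 16035.4 km; running total=62388.2 km
Leg 6 bearing: y=sinΔλ·cosφ2=0.40466157, x=cosφ1·sinφ2-sinφ1·cosφ2·cosΔλ=0.42221125; θ=atan2(y, x)=43.7841° ≈ 43.8°
Leg 7: φ1=-0.7978232, φ2=-0.7457757, Δφ=0.0520475, Δλ=0.3516402 rad; a=sin²(Δφ/2)+cosφ1·cosφ2·sin²(Δλ/2)=0.0163701185; c=2·atan2(√a, √(1-a))=0.256594884; dist=6371·c=1634.766 ≈ 1634.8 km; running total=64023.0 km
Leg 7 bearing: y=sinΔλ·cosφ2=0.25301107, x=cosφ1·sinφ2-sinφ1·cosφ2·cosΔλ=0.01984810; θ=atan2(y, x)=85.5145° ≈ 85.5°

Leg 1: dist=14819.7 km, bearing=23.9°
Leg 2: dist=9059.5 km, bearing=335.2°
Leg 3: dist=9368.0 km, bearing=48.2°
Leg 4: dist=8463.7 km, bearing=341.5°
Leg 5: dist=4641.9 km, bearing=1.7°
Leg 6: dist=16035.4 km, bearing=43.8°
Leg 7: dist=1634.8 km, bearing=85.5°
Total: 64023.0 km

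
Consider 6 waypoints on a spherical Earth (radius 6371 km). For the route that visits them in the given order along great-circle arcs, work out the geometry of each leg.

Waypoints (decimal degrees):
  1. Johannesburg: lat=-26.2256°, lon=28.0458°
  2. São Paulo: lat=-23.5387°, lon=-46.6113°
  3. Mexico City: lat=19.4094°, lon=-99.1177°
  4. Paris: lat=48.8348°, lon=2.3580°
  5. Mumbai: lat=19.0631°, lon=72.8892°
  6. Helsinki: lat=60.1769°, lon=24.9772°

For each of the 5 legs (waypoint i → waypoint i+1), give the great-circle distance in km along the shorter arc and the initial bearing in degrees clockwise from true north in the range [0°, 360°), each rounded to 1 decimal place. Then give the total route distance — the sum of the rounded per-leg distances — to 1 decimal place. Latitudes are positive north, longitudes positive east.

Leg 1: dist=7426.8 km, bearing=254.1°
Leg 2: dist=7430.2 km, bearing=305.5°
Leg 3: dist=9198.4 km, bearing=40.6°
Leg 4: dist=7010.7 km, bearing=91.4°
Leg 5: dist=5920.4 km, bearing=332.6°
Total: 36986.5 km

Leg 1: φ1=-0.4577231, φ2=-0.4108278, Δφ=0.0468953, Δλ=-1.3030122 rad; a=sin²(Δφ/2)+cosφ1·cosφ2·sin²(Δλ/2)=0.3029544179; c=2·atan2(√a, √(1-a))=1.165717549; dist=6371·c=7426.787 ≈ 7426.8 km; running total=7426.8 km
Leg 1 bearing: y=sinΔλ·cosφ2=-0.88411573, x=cosφ1·sinφ2-sinφ1·cosφ2·cosΔλ=-0.25106082; θ=atan2(y, x)=-105.8529° <0 so +360° → 254.1471° ≈ 254.1°
Leg 2: φ1=-0.4108278, φ2=0.3387579, Δφ=0.7495858, Δλ=-0.9164096 rad; a=sin²(Δφ/2)+cosφ1·cosφ2·sin²(Δλ/2)=0.3032023053; c=2·atan2(√a, √(1-a))=1.166256917; dist=6371·c=7430.223 ≈ 7430.2 km; running total=14857.0 km
Leg 2 bearing: y=sinΔλ·cosφ2=-0.74832973, x=cosφ1·sinφ2-sinφ1·cosφ2·cosΔλ=0.53393378; θ=atan2(y, x)=-54.4921° <0 so +360° → 305.5079° ≈ 305.5°
Leg 3: φ1=0.3387579, φ2=0.8523280, Δφ=0.5135701, Δλ=1.7710851 rad; a=sin²(Δφ/2)+cosφ1·cosφ2·sin²(Δλ/2)=0.4366710036; c=2·atan2(√a, √(1-a))=1.443797219; dist=6371·c=9198.432 ≈ 9198.4 km; running total=24055.4 km
Leg 3 bearing: y=sinΔλ·cosφ2=0.64507373, x=cosφ1·sinφ2-sinφ1·cosφ2·cosΔλ=0.75355002; θ=atan2(y, x)=40.5651° ≈ 40.6°
Leg 4: φ1=0.8523280, φ2=0.3327139, Δφ=-0.5196142, Δλ=1.2310017 rad; a=sin²(Δφ/2)+cosφ1·cosφ2·sin²(Δλ/2)=0.2733851551; c=2·atan2(√a, √(1-a))=1.100411120; dist=6371·c=7010.719 ≈ 7010.7 km; running total=31066.1 km
Leg 4 bearing: y=sinΔλ·cosφ2=0.89111819, x=cosφ1·sinφ2-sinφ1·cosφ2·cosΔλ=-0.02216357; θ=atan2(y, x)=91.4247° ≈ 91.4°
Leg 5: φ1=0.3327139, φ2=1.0502850, Δφ=0.7175712, Δλ=-0.8362222 rad; a=sin²(Δφ/2)+cosφ1·cosφ2·sin²(Δλ/2)=0.2007920356; c=2·atan2(√a, √(1-a))=0.929273840; dist=6371·c=5920.404 ≈ 5920.4 km; running total=36986.5 km
Leg 5 bearing: y=sinΔλ·cosφ2=-0.36907205, x=cosφ1·sinφ2-sinφ1·cosφ2·cosΔλ=0.71111476; θ=atan2(y, x)=-27.4295° <0 so +360° → 332.5705° ≈ 332.6°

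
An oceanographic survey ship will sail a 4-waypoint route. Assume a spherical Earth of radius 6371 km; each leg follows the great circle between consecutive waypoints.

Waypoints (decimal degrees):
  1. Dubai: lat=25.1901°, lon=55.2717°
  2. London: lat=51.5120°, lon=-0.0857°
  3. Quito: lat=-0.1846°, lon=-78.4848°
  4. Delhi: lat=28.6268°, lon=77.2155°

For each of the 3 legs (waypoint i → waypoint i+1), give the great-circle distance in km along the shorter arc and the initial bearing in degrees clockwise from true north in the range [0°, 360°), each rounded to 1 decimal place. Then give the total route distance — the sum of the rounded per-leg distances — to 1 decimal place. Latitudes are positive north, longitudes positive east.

Leg 1: φ1=0.4396502, φ2=0.8990540, Δφ=0.4594038, Δλ=-0.9661689 rad; a=sin²(Δφ/2)+cosφ1·cosφ2·sin²(Δλ/2)=0.1733569624; c=2·atan2(√a, √(1-a))=0.858879692; dist=6371·c=5471.923 ≈ 5471.9 km; running total=5471.9 km
Leg 1 bearing: y=sinΔλ·cosφ2=-0.51201661, x=cosφ1·sinφ2-sinφ1·cosφ2·cosΔλ=0.55772421; θ=atan2(y, x)=-42.5534° <0 so +360° → 317.4466° ≈ 317.4°
Leg 2: φ1=0.8990540, φ2=-0.0032219, Δφ=-0.9022759, Δλ=-1.3683224 rad; a=sin²(Δφ/2)+cosφ1·cosφ2·sin²(Δλ/2)=0.4386859846; c=2·atan2(√a, √(1-a))=1.447858858; dist=6371·c=9224.309 ≈ 9224.3 km; running total=14696.2 km
Leg 2 bearing: y=sinΔλ·cosφ2=-0.97956701, x=cosφ1·sinφ2-sinφ1·cosφ2·cosΔλ=-0.15940780; θ=atan2(y, x)=-99.2429° <0 so +360° → 260.7571° ≈ 260.8°
Leg 3: φ1=-0.0032219, φ2=0.4996319, Δφ=0.5028538, Δλ=2.7174829 rad; a=sin²(Δφ/2)+cosφ1·cosφ2·sin²(Δλ/2)=0.9007668747; c=2·atan2(√a, √(1-a))=2.500652168; dist=6371·c=15931.655 ≈ 15931.7 km; running total=30627.9 km
Leg 3 bearing: y=sinΔλ·cosφ2=0.36120623, x=cosφ1·sinφ2-sinφ1·cosφ2·cosΔλ=0.47652251; θ=atan2(y, x)=37.1623° ≈ 37.2°

Leg 1: dist=5471.9 km, bearing=317.4°
Leg 2: dist=9224.3 km, bearing=260.8°
Leg 3: dist=15931.7 km, bearing=37.2°
Total: 30627.9 km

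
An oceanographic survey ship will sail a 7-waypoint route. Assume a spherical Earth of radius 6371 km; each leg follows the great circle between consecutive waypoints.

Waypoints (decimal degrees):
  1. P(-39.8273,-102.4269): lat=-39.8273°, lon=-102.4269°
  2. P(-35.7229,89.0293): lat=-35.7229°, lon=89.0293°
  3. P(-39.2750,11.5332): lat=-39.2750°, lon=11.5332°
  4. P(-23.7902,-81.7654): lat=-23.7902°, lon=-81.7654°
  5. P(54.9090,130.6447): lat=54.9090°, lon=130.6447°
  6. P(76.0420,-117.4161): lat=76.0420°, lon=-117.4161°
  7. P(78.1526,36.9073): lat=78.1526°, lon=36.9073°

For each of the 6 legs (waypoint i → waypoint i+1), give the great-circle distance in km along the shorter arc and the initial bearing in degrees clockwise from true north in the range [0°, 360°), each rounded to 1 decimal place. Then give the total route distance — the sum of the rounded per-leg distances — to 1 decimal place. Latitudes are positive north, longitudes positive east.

Leg 1: φ1=-0.6951175, φ2=-0.6234822, Δφ=0.0716353, Δλ=3.3415411 rad; a=sin²(Δφ/2)+cosφ1·cosφ2·sin²(Δλ/2)=0.6185549453; c=2·atan2(√a, √(1-a))=1.810186146; dist=6371·c=11532.696 ≈ 11532.7 km; running total=11532.7 km
Leg 1 bearing: y=sinΔλ·cosφ2=-0.16124869, x=cosφ1·sinφ2-sinφ1·cosφ2·cosΔλ=-0.95800718; θ=atan2(y, x)=-170.4457° <0 so +360° → 189.5543° ≈ 189.6°
Leg 2: φ1=-0.6234822, φ2=-0.6854781, Δφ=-0.0619958, Δλ=-1.3525621 rad; a=sin²(Δφ/2)+cosφ1·cosφ2·sin²(Δλ/2)=0.2471604709; c=2·atan2(√a, √(1-a))=1.040627431; dist=6371·c=6629.837 ≈ 6629.8 km; running total=18162.5 km
Leg 2 bearing: y=sinΔλ·cosφ2=-0.75575544, x=cosφ1·sinφ2-sinφ1·cosφ2·cosΔλ=-0.41607980; θ=atan2(y, x)=-118.8349° <0 so +360° → 241.1651° ≈ 241.2°
Leg 3: φ1=-0.6854781, φ2=-0.4152173, Δφ=0.2702607, Δλ=-1.6283678 rad; a=sin²(Δφ/2)+cosφ1·cosφ2·sin²(Δλ/2)=0.3926975187; c=2·atan2(√a, √(1-a))=1.354508976; dist=6371·c=8629.577 ≈ 8629.6 km; running total=26792.1 km
Leg 3 bearing: y=sinΔλ·cosφ2=-0.91351268, x=cosφ1·sinφ2-sinφ1·cosφ2·cosΔλ=-0.34559991; θ=atan2(y, x)=-110.7226° <0 so +360° → 249.2774° ≈ 249.3°
Leg 4: φ1=-0.4152173, φ2=0.9583428, Δφ=1.3735602, Δλ=3.7072556 rad; a=sin²(Δφ/2)+cosφ1·cosφ2·sin²(Δλ/2)=0.8870799409; c=2·atan2(√a, √(1-a))=2.456183121; dist=6371·c=15648.343 ≈ 15648.3 km; running total=42440.4 km
Leg 4 bearing: y=sinΔλ·cosφ2=-0.30811991, x=cosφ1·sinφ2-sinφ1·cosφ2·cosΔλ=0.55293634; θ=atan2(y, x)=-29.1284° <0 so +360° → 330.8716° ≈ 330.9°
Leg 5: φ1=0.9583428, φ2=1.3271833, Δφ=0.3688404, Δλ=-4.3294777 rad; a=sin²(Δφ/2)+cosφ1·cosφ2·sin²(Δλ/2)=0.1288645847; c=2·atan2(√a, √(1-a))=0.734343505; dist=6371·c=4678.502 ≈ 4678.5 km; running total=47118.9 km
Leg 5 bearing: y=sinΔλ·cosφ2=0.22374230, x=cosφ1·sinφ2-sinφ1·cosφ2·cosΔλ=0.63164341; θ=atan2(y, x)=19.5053° ≈ 19.5°
Leg 6: φ1=1.3271833, φ2=1.3640202, Δφ=0.0368369, Δλ=2.6934514 rad; a=sin²(Δφ/2)+cosφ1·cosφ2·sin²(Δλ/2)=0.0474160815; c=2·atan2(√a, √(1-a))=0.439021911; dist=6371·c=2797.009 ≈ 2797.0 km; running total=49915.9 km
Leg 6 bearing: y=sinΔλ·cosφ2=0.08895716, x=cosφ1·sinφ2-sinφ1·cosφ2·cosΔλ=0.41564145; θ=atan2(y, x)=12.0804° ≈ 12.1°

Leg 1: dist=11532.7 km, bearing=189.6°
Leg 2: dist=6629.8 km, bearing=241.2°
Leg 3: dist=8629.6 km, bearing=249.3°
Leg 4: dist=15648.3 km, bearing=330.9°
Leg 5: dist=4678.5 km, bearing=19.5°
Leg 6: dist=2797.0 km, bearing=12.1°
Total: 49915.9 km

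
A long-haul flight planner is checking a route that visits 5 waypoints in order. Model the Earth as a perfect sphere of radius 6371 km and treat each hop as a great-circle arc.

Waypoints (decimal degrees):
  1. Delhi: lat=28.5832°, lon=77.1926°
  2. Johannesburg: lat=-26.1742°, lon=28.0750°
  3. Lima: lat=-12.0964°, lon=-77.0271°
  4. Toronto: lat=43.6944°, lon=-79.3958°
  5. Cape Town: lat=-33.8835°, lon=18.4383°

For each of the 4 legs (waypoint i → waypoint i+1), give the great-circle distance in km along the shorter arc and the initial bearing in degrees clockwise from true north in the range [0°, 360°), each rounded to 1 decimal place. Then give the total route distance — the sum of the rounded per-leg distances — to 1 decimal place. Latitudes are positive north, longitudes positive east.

Leg 1: dist=8034.5 km, bearing=225.4°
Leg 2: dist=10878.0 km, bearing=252.3°
Leg 3: dist=6208.3 km, bearing=357.9°
Leg 4: dist=13102.8 km, bearing=111.6°
Total: 38223.6 km

Leg 1: φ1=0.4988710, φ2=-0.4568260, Δφ=-0.9556969, Δλ=-0.8572638 rad; a=sin²(Δφ/2)+cosφ1·cosφ2·sin²(Δλ/2)=0.3476172249; c=2·atan2(√a, √(1-a))=1.261104068; dist=6371·c=8034.494 ≈ 8034.5 km; running total=8034.5 km
Leg 1 bearing: y=sinΔλ·cosφ2=-0.67852652, x=cosφ1·sinφ2-sinφ1·cosφ2·cosΔλ=-0.66837095; θ=atan2(y, x)=-134.5680° <0 so +360° → 225.4320° ≈ 225.4°
Leg 2: φ1=-0.4568260, φ2=-0.2111220, Δφ=0.2457040, Δλ=-1.8343777 rad; a=sin²(Δφ/2)+cosφ1·cosφ2·sin²(Δλ/2)=0.5680978173; c=2·atan2(√a, √(1-a))=1.707416570; dist=6371·c=10877.951 ≈ 10878.0 km; running total=18912.5 km
Leg 2 bearing: y=sinΔλ·cosφ2=-0.94402633, x=cosφ1·sinφ2-sinφ1·cosφ2·cosΔλ=-0.30044140; θ=atan2(y, x)=-107.6539° <0 so +360° → 252.3461° ≈ 252.3°
Leg 3: φ1=-0.2111220, φ2=0.7626111, Δφ=0.9737332, Δλ=-0.0413416 rad; a=sin²(Δφ/2)+cosφ1·cosφ2·sin²(Δλ/2)=0.2191939497; c=2·atan2(√a, √(1-a))=0.974463421; dist=6371·c=6208.306 ≈ 6208.3 km; running total=25120.8 km
Leg 3 bearing: y=sinΔλ·cosφ2=-0.02988291, x=cosφ1·sinφ2-sinφ1·cosφ2·cosΔλ=0.82686085; θ=atan2(y, x)=-2.0698° <0 so +360° → 357.9302° ≈ 357.9°
Leg 4: φ1=0.7626111, φ2=-0.5913786, Δφ=-1.3539898, Δλ=1.7075272 rad; a=sin²(Δφ/2)+cosφ1·cosφ2·sin²(Δλ/2)=0.7334740402; c=2·atan2(√a, √(1-a))=2.056632661; dist=6371·c=13102.807 ≈ 13102.8 km; running total=38223.6 km
Leg 4 bearing: y=sinΔλ·cosφ2=0.82242478, x=cosφ1·sinφ2-sinφ1·cosφ2·cosΔλ=-0.32492611; θ=atan2(y, x)=111.5581° ≈ 111.6°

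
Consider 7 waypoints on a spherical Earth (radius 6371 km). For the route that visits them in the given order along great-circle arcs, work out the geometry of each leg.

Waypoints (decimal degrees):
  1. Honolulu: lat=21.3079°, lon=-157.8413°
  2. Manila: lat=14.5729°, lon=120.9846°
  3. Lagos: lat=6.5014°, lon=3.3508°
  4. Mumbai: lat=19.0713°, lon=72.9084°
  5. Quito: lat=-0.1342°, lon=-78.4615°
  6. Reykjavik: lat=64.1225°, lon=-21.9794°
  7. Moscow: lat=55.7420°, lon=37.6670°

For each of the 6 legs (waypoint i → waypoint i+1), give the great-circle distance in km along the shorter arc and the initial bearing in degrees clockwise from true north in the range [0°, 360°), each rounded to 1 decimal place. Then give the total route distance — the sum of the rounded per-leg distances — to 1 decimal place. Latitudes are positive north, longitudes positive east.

Leg 1: dist=8530.4 km, bearing=280.7°
Leg 2: dist=12751.6 km, bearing=284.4°
Leg 3: dist=7627.3 km, bearing=72.0°
Leg 4: dist=16249.1 km, bearing=300.7°
Leg 5: dist=8470.7 km, bearing=22.0°
Leg 6: dist=3313.3 km, bearing=77.8°
Total: 56942.4 km

Leg 1: φ1=0.3718930, φ2=0.2543451, Δφ=-0.1175479, Δλ=4.8664300 rad; a=sin²(Δφ/2)+cosφ1·cosφ2·sin²(Δλ/2)=0.3851120692; c=2·atan2(√a, √(1-a))=1.338948951; dist=6371·c=8530.444 ≈ 8530.4 km; running total=8530.4 km
Leg 1 bearing: y=sinΔλ·cosφ2=-0.95636835, x=cosφ1·sinφ2-sinφ1·cosφ2·cosΔλ=0.18045118; θ=atan2(y, x)=-79.3148° <0 so +360° → 280.6852° ≈ 280.7°
Leg 2: φ1=0.2543451, φ2=0.1134708, Δφ=-0.1408743, Δλ=-2.0530971 rad; a=sin²(Δφ/2)+cosφ1·cosφ2·sin²(Δλ/2)=0.7087603665; c=2·atan2(√a, √(1-a))=2.001511466; dist=6371·c=12751.630 ≈ 12751.6 km; running total=21282.0 km
Leg 2 bearing: y=sinΔλ·cosφ2=-0.88023278, x=cosφ1·sinφ2-sinφ1·cosφ2·cosΔλ=0.22553645; θ=atan2(y, x)=-75.6286° <0 so +360° → 284.3714° ≈ 284.4°
Leg 3: φ1=0.1134708, φ2=0.3328570, Δφ=0.2193861, Δλ=1.2140091 rad; a=sin²(Δφ/2)+cosφ1·cosφ2·sin²(Δλ/2)=0.3175155177; c=2·atan2(√a, √(1-a))=1.197196859; dist=6371·c=7627.341 ≈ 7627.3 km; running total=28909.3 km
Leg 3 bearing: y=sinΔλ·cosφ2=0.88559308, x=cosφ1·sinφ2-sinφ1·cosφ2·cosΔλ=0.28726739; θ=atan2(y, x)=72.0280° ≈ 72.0°
Leg 4: φ1=0.3328570, φ2=-0.0023422, Δφ=-0.3351992, Δλ=-2.6419031 rad; a=sin²(Δφ/2)+cosφ1·cosφ2·sin²(Δλ/2)=0.9151590532; c=2·atan2(√a, √(1-a))=2.550474578; dist=6371·c=16249.074 ≈ 16249.1 km; running total=45158.4 km
Leg 4 bearing: y=sinΔλ·cosφ2=-0.47915172, x=cosφ1·sinφ2-sinφ1·cosφ2·cosΔλ=0.28457946; θ=atan2(y, x)=-59.2929° <0 so +360° → 300.7071° ≈ 300.7°
Leg 5: φ1=-0.0023422, φ2=1.1191487, Δφ=1.1214910, Δλ=0.9857986 rad; a=sin²(Δφ/2)+cosφ1·cosφ2·sin²(Δλ/2)=0.3805511370; c=2·atan2(√a, √(1-a))=1.329565777; dist=6371·c=8470.664 ≈ 8470.7 km; running total=53629.1 km
Leg 5 bearing: y=sinΔλ·cosφ2=0.36387294, x=cosφ1·sinφ2-sinφ1·cosφ2·cosΔλ=0.90029126; θ=atan2(y, x)=22.0072° ≈ 22.0°
Leg 6: φ1=1.1191487, φ2=0.9728814, Δφ=-0.1462673, Δλ=1.0410261 rad; a=sin²(Δφ/2)+cosφ1·cosφ2·sin²(Δλ/2)=0.0661050574; c=2·atan2(√a, √(1-a))=0.520058954; dist=6371·c=3313.296 ≈ 3313.3 km; running total=56942.4 km
Leg 6 bearing: y=sinΔλ·cosφ2=0.48575701, x=cosφ1·sinφ2-sinφ1·cosφ2·cosΔλ=0.10478951; θ=atan2(y, x)=77.8265° ≈ 77.8°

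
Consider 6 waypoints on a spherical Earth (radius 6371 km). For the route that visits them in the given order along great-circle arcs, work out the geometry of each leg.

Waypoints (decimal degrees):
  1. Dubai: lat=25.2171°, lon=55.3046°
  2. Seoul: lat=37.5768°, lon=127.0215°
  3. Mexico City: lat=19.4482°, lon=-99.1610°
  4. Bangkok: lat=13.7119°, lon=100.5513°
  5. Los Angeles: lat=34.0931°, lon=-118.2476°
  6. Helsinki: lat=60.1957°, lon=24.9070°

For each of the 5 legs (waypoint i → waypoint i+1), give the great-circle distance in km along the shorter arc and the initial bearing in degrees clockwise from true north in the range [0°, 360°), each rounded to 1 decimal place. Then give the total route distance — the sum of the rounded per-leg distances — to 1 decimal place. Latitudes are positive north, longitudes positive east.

Leg 1: dist=6783.3 km, bearing=59.4°
Leg 2: dist=12045.0 km, bearing=45.8°
Leg 3: dist=15742.8 km, bearing=328.2°
Leg 4: dist=13300.3 km, bearing=36.6°
Leg 5: dist=9003.1 km, bearing=17.6°
Total: 56874.5 km

Leg 1: φ1=0.4401214, φ2=0.6558389, Δφ=0.2157175, Δλ=1.2516960 rad; a=sin²(Δφ/2)+cosφ1·cosφ2·sin²(Δλ/2)=0.2576252597; c=2·atan2(√a, √(1-a))=1.064719603; dist=6371·c=6783.329 ≈ 6783.3 km; running total=6783.3 km
Leg 1 bearing: y=sinΔλ·cosφ2=0.75252784, x=cosφ1·sinφ2-sinφ1·cosφ2·cosΔλ=0.44577998; θ=atan2(y, x)=59.3585° ≈ 59.4°
Leg 2: φ1=0.6558389, φ2=0.3394351, Δφ=-0.3164038, Δλ=-3.9476293 rad; a=sin²(Δφ/2)+cosφ1·cosφ2·sin²(Δλ/2)=0.6571855952; c=2·atan2(√a, √(1-a))=1.890590515; dist=6371·c=12044.952 ≈ 12045.0 km; running total=18828.3 km
Leg 2 bearing: y=sinΔλ·cosφ2=0.68037931, x=cosφ1·sinφ2-sinφ1·cosφ2·cosΔλ=0.66200812; θ=atan2(y, x)=45.7841° ≈ 45.8°
Leg 3: φ1=0.3394351, φ2=0.2393178, Δφ=-0.1001173, Δλ=3.4856372 rad; a=sin²(Δφ/2)+cosφ1·cosφ2·sin²(Δλ/2)=0.8917310491; c=2·atan2(√a, √(1-a))=2.471013838; dist=6371·c=15742.829 ≈ 15742.8 km; running total=34571.1 km
Leg 3 bearing: y=sinΔλ·cosφ2=-0.32768436, x=cosφ1·sinφ2-sinφ1·cosφ2·cosΔλ=0.52802472; θ=atan2(y, x)=-31.8231° <0 so +360° → 328.1769° ≈ 328.2°
Leg 4: φ1=0.2393178, φ2=0.5950368, Δφ=0.3557190, Δλ=-3.8187612 rad; a=sin²(Δφ/2)+cosφ1·cosφ2·sin²(Δλ/2)=0.7470686227; c=2·atan2(√a, √(1-a))=2.087638503; dist=6371·c=13300.345 ≈ 13300.3 km; running total=47871.4 km
Leg 4 bearing: y=sinΔλ·cosφ2=0.51889567, x=cosφ1·sinφ2-sinφ1·cosφ2·cosΔλ=0.69754976; θ=atan2(y, x)=36.6449° ≈ 36.6°
Leg 5: φ1=0.5950368, φ2=1.0506132, Δφ=0.4555763, Δλ=2.4985191 rad; a=sin²(Δφ/2)+cosφ1·cosφ2·sin²(Δλ/2)=0.4214996922; c=2·atan2(√a, √(1-a))=1.413143460; dist=6371·c=9003.137 ≈ 9003.1 km; running total=56874.5 km
Leg 5 bearing: y=sinΔλ·cosφ2=0.29805341, x=cosφ1·sinφ2-sinφ1·cosφ2·cosΔλ=0.94154924; θ=atan2(y, x)=17.5655° ≈ 17.6°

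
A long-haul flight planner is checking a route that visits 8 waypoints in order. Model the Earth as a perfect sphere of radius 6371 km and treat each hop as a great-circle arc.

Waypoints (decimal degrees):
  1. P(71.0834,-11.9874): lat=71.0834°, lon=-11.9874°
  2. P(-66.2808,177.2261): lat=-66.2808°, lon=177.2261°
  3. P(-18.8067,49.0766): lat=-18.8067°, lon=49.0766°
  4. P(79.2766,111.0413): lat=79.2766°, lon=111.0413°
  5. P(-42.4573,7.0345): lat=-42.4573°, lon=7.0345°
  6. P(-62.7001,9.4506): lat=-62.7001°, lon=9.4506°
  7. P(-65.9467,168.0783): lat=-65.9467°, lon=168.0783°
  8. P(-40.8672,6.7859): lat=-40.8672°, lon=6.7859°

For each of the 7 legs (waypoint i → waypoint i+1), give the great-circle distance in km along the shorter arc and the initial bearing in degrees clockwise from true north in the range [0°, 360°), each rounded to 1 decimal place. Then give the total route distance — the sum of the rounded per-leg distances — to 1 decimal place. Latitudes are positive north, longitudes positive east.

Leg 1: dist=19365.5 km, bearing=320.7°
Leg 2: dist=9625.5 km, bearing=228.2°
Leg 3: dist=11512.1 km, bearing=9.7°
Leg 4: dist=14916.3 km, bearing=274.0°
Leg 5: dist=2256.4 km, bearing=176.8°
Leg 6: dist=5604.6 km, bearing=168.9°
Leg 7: dist=8029.3 km, bearing=194.8°
Total: 71309.7 km

Leg 1: φ1=1.2406394, φ2=-1.1568182, Δφ=-2.3974576, Δλ=3.3023986 rad; a=sin²(Δφ/2)+cosφ1·cosφ2·sin²(Δλ/2)=0.9974033085; c=2·atan2(√a, √(1-a))=3.039633011; dist=6371·c=19365.502 ≈ 19365.5 km; running total=19365.5 km
Leg 1 bearing: y=sinΔλ·cosφ2=-0.06440650, x=cosφ1·sinφ2-sinφ1·cosφ2·cosΔλ=0.07881369; θ=atan2(y, x)=-39.2557° <0 so +360° → 320.7443° ≈ 320.7°
Leg 2: φ1=-1.1568182, φ2=-0.3282388, Δφ=0.8285794, Δλ=-2.2366307 rad; a=sin²(Δφ/2)+cosφ1·cosφ2·sin²(Δλ/2)=0.4700342196; c=2·atan2(√a, √(1-a))=1.510828831; dist=6371·c=9625.490 ≈ 9625.5 km; running total=28991.0 km
Leg 2 bearing: y=sinΔλ·cosφ2=-0.74441690, x=cosφ1·sinφ2-sinφ1·cosφ2·cosΔλ=-0.66502007; θ=atan2(y, x)=-131.7758° <0 so +360° → 228.2242° ≈ 228.2°
Leg 3: φ1=-0.3282388, φ2=1.3836377, Δφ=1.7118765, Δλ=1.0814880 rad; a=sin²(Δφ/2)+cosφ1·cosφ2·sin²(Δλ/2)=0.6169804890; c=2·atan2(√a, √(1-a))=1.806946075; dist=6371·c=11512.053 ≈ 11512.1 km; running total=40503.1 km
Leg 3 bearing: y=sinΔλ·cosφ2=0.16423436, x=cosφ1·sinφ2-sinφ1·cosφ2·cosΔλ=0.95827414; θ=atan2(y, x)=9.7252° ≈ 9.7°
Leg 4: φ1=1.3836377, φ2=-0.7410197, Δφ=-2.1246574, Δλ=-1.8152611 rad; a=sin²(Δφ/2)+cosφ1·cosφ2·sin²(Δλ/2)=0.8482392210; c=2·atan2(√a, √(1-a))=2.341274496; dist=6371·c=14916.260 ≈ 14916.3 km; running total=55419.4 km
Leg 4 bearing: y=sinΔλ·cosφ2=-0.71584419, x=cosφ1·sinφ2-sinφ1·cosφ2·cosΔλ=0.04984847; θ=atan2(y, x)=-86.0166° <0 so +360° → 273.9834° ≈ 274.0°
Leg 5: φ1=-0.7410197, φ2=-1.0943232, Δφ=-0.3533035, Δλ=0.0421689 rad; a=sin²(Δφ/2)+cosφ1·cosφ2·sin²(Δλ/2)=0.0310329952; c=2·atan2(√a, √(1-a))=0.354171892; dist=6371·c=2256.429 ≈ 2256.4 km; running total=57675.8 km
Leg 5 bearing: y=sinΔλ·cosφ2=0.01933495, x=cosφ1·sinφ2-sinφ1·cosφ2·cosΔλ=-0.34627439; θ=atan2(y, x)=176.8041° ≈ 176.8°
Leg 6: φ1=-1.0943232, φ2=-1.1509870, Δφ=-0.0566639, Δλ=2.7685756 rad; a=sin²(Δφ/2)+cosφ1·cosφ2·sin²(Δλ/2)=0.1813134391; c=2·atan2(√a, √(1-a))=0.879711960; dist=6371·c=5604.645 ≈ 5604.6 km; running total=63280.4 km
Leg 6 bearing: y=sinΔλ·cosφ2=0.14853530, x=cosφ1·sinφ2-sinφ1·cosφ2·cosΔλ=-0.75610368; θ=atan2(y, x)=168.8859° ≈ 168.9°
Leg 7: φ1=-1.1509870, φ2=-0.7132672, Δφ=0.4377198, Δλ=-2.8150834 rad; a=sin²(Δφ/2)+cosφ1·cosφ2·sin²(Δλ/2)=0.3472257855; c=2·atan2(√a, √(1-a))=1.260281977; dist=6371·c=8029.256 ≈ 8029.3 km; running total=71309.7 km
Leg 7 bearing: y=sinΔλ·cosφ2=-0.24255159, x=cosφ1·sinφ2-sinφ1·cosφ2·cosΔλ=-0.92076538; θ=atan2(y, x)=-165.2422° <0 so +360° → 194.7578° ≈ 194.8°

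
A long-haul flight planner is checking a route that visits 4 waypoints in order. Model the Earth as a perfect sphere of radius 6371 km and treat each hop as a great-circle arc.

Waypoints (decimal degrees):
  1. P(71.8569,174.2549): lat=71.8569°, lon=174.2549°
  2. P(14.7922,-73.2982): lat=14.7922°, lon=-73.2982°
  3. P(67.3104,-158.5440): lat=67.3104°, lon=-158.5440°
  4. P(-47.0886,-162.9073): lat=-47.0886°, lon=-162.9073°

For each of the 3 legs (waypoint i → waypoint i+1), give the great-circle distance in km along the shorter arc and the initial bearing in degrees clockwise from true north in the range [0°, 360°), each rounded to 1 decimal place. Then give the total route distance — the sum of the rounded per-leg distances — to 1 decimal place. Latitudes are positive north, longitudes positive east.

Leg 1: φ1=1.2541395, φ2=0.2581726, Δφ=-0.9959669, Δλ=-4.3206167 rad; a=sin²(Δφ/2)+cosφ1·cosφ2·sin²(Δλ/2)=0.4361683932; c=2·atan2(√a, √(1-a))=1.442783771; dist=6371·c=9191.975 ≈ 9192.0 km; running total=9192.0 km
Leg 1 bearing: y=sinΔλ·cosφ2=0.89360298, x=cosφ1·sinφ2-sinφ1·cosφ2·cosΔλ=0.43032060; θ=atan2(y, x)=64.2865° ≈ 64.3°
Leg 2: φ1=0.2581726, φ2=1.1747881, Δφ=0.9166155, Δλ=-1.4878199 rad; a=sin²(Δφ/2)+cosφ1·cosφ2·sin²(Δλ/2)=0.3667670830; c=2·atan2(√a, √(1-a))=1.301071903; dist=6371·c=8289.129 ≈ 8289.1 km; running total=17481.1 km
Leg 2 bearing: y=sinΔλ·cosφ2=-0.38441142, x=cosφ1·sinφ2-sinφ1·cosφ2·cosΔλ=0.88386867; θ=atan2(y, x)=-23.5051° <0 so +360° → 336.4949° ≈ 336.5°
Leg 3: φ1=1.1747881, φ2=-0.8218511, Δφ=-1.9966392, Δλ=-0.0761540 rad; a=sin²(Δφ/2)+cosφ1·cosφ2·sin²(Δλ/2)=0.7069248688; c=2·atan2(√a, √(1-a))=1.997475221; dist=6371·c=12725.915 ≈ 12725.9 km; running total=30207.0 km
Leg 3 bearing: y=sinΔλ·cosφ2=-0.05180058, x=cosφ1·sinφ2-sinφ1·cosφ2·cosΔλ=-0.90887023; θ=atan2(y, x)=-176.7380° <0 so +360° → 183.2620° ≈ 183.3°

Leg 1: dist=9192.0 km, bearing=64.3°
Leg 2: dist=8289.1 km, bearing=336.5°
Leg 3: dist=12725.9 km, bearing=183.3°
Total: 30207.0 km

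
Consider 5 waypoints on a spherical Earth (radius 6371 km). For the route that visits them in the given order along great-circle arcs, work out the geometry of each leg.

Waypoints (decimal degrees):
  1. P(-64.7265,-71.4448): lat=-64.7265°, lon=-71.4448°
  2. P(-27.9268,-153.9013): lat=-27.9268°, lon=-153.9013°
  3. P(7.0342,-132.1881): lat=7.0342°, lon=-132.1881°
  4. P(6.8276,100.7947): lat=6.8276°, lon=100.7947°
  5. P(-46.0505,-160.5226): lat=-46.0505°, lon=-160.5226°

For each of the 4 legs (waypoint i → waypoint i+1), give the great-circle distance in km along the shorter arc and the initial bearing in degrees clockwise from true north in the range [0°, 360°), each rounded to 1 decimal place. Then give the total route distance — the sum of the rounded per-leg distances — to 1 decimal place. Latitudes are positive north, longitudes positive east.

Leg 1: dist=6868.3 km, bearing=263.8°
Leg 2: dist=4533.5 km, bearing=34.2°
Leg 3: dist=13939.5 km, bearing=283.6°
Leg 4: dist=11223.0 km, bearing=135.7°
Total: 36564.3 km

Leg 1: φ1=-1.1296905, φ2=-0.4874146, Δφ=0.6422759, Δλ=-1.4391374 rad; a=sin²(Δφ/2)+cosφ1·cosφ2·sin²(Δλ/2)=0.2634827229; c=2·atan2(√a, √(1-a))=1.078064449; dist=6371·c=6868.349 ≈ 6868.3 km; running total=6868.3 km
Leg 1 bearing: y=sinΔλ·cosφ2=-0.87589999, x=cosφ1·sinφ2-sinφ1·cosφ2·cosΔλ=-0.09506590; θ=atan2(y, x)=-96.1944° <0 so +360° → 263.8056° ≈ 263.8°
Leg 2: φ1=-0.4874146, φ2=0.1227700, Δφ=0.6101846, Δλ=0.3789668 rad; a=sin²(Δφ/2)+cosφ1·cosφ2·sin²(Δλ/2)=0.1213379183; c=2·atan2(√a, √(1-a))=0.711590519; dist=6371·c=4533.543 ≈ 4533.5 km; running total=11401.8 km
Leg 2 bearing: y=sinΔλ·cosφ2=0.36717619, x=cosφ1·sinφ2-sinφ1·cosφ2·cosΔλ=0.54003866; θ=atan2(y, x)=34.2121° ≈ 34.2°
Leg 3: φ1=0.1227700, φ2=0.1191641, Δφ=-0.0036059, Δλ=4.0663170 rad; a=sin²(Δφ/2)+cosφ1·cosφ2·sin²(Δλ/2)=0.7893636301; c=2·atan2(√a, √(1-a))=2.187963506; dist=6371·c=13939.515 ≈ 13939.5 km; running total=25341.3 km
Leg 3 bearing: y=sinΔλ·cosφ2=-0.79279245, x=cosφ1·sinφ2-sinφ1·cosφ2·cosΔλ=0.19119331; θ=atan2(y, x)=-76.4412° <0 so +360° → 283.5588° ≈ 283.6°
Leg 4: φ1=0.1191641, φ2=-0.8037328, Δφ=-0.9228969, Δλ=-4.5608473 rad; a=sin²(Δφ/2)+cosφ1·cosφ2·sin²(Δλ/2)=0.5948090043; c=2·atan2(√a, √(1-a))=1.761569409; dist=6371·c=11222.959 ≈ 11223.0 km; running total=36564.3 km
Leg 4 bearing: y=sinΔλ·cosφ2=0.68607023, x=cosφ1·sinφ2-sinφ1·cosφ2·cosΔλ=-0.70239067; θ=atan2(y, x)=135.6734° ≈ 135.7°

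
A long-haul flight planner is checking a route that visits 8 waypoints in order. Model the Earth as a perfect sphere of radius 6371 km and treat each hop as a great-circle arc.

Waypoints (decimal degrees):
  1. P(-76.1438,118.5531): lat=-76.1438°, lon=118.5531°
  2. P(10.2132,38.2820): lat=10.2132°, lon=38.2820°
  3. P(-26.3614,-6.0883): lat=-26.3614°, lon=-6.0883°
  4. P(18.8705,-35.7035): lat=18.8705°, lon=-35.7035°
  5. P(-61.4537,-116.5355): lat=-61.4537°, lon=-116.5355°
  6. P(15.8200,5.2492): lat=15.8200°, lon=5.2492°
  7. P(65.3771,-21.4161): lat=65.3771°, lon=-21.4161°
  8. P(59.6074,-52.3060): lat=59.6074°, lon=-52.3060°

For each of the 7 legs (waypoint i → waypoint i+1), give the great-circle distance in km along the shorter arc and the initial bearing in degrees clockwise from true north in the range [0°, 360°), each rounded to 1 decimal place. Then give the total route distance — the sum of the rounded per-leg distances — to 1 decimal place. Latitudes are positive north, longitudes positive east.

Leg 1: dist=10853.1 km, bearing=281.9°
Leg 2: dist=6284.9 km, bearing=228.7°
Leg 3: dist=5959.6 km, bearing=324.5°
Leg 4: dist=11368.9 km, bearing=208.9°
Leg 5: dist=13209.2 km, bearing=111.1°
Leg 6: dist=5859.4 km, bearing=346.4°
Leg 7: dist=1689.7 km, bearing=262.3°
Total: 55224.8 km

Leg 1: φ1=-1.3289600, φ2=0.1782540, Δφ=1.5072140, Δλ=-1.4009950 rad; a=sin²(Δφ/2)+cosφ1·cosφ2·sin²(Δλ/2)=0.5661615220; c=2·atan2(√a, √(1-a))=1.703508595; dist=6371·c=10853.053 ≈ 10853.1 km; running total=10853.1 km
Leg 1 bearing: y=sinΔλ·cosφ2=-0.97000102, x=cosφ1·sinφ2-sinφ1·cosφ2·cosΔλ=0.20393290; θ=atan2(y, x)=-78.1271° <0 so +360° → 281.8729° ≈ 281.9°
Leg 2: φ1=0.1782540, φ2=-0.4600932, Δφ=-0.6383472, Δλ=-0.7744078 rad; a=sin²(Δφ/2)+cosφ1·cosφ2·sin²(Δλ/2)=0.2241902186; c=2·atan2(√a, √(1-a))=0.986491634; dist=6371·c=6284.938 ≈ 6284.9 km; running total=17138.0 km
Leg 2 bearing: y=sinΔλ·cosφ2=-0.62657420, x=cosφ1·sinφ2-sinφ1·cosφ2·cosΔλ=-0.55056392; θ=atan2(y, x)=-131.3054° <0 so +360° → 228.6946° ≈ 228.7°
Leg 3: φ1=-0.4600932, φ2=0.3293524, Δφ=0.7894456, Δλ=-0.5168827 rad; a=sin²(Δφ/2)+cosφ1·cosφ2·sin²(Δλ/2)=0.2032605560; c=2·atan2(√a, √(1-a))=0.935421931; dist=6371·c=5959.573 ≈ 5959.6 km; running total=23097.6 km
Leg 3 bearing: y=sinΔλ·cosφ2=-0.46761174, x=cosφ1·sinφ2-sinφ1·cosφ2·cosΔλ=0.65507410; θ=atan2(y, x)=-35.5204° <0 so +360° → 324.4796° ≈ 324.5°
Leg 4: φ1=0.3293524, φ2=-1.0725694, Δφ=-1.4019218, Δλ=-1.4107845 rad; a=sin²(Δφ/2)+cosφ1·cosφ2·sin²(Δλ/2)=0.6060323983; c=2·atan2(√a, √(1-a))=1.784483656; dist=6371·c=11368.945 ≈ 11368.9 km; running total=34466.5 km
Leg 4 bearing: y=sinΔλ·cosφ2=-0.47176419, x=cosφ1·sinφ2-sinφ1·cosφ2·cosΔλ=-0.85584290; θ=atan2(y, x)=-151.1352° <0 so +360° → 208.8648° ≈ 208.9°
Leg 5: φ1=-1.0725694, φ2=0.2761111, Δφ=1.3486805, Δλ=2.1255440 rad; a=sin²(Δφ/2)+cosφ1·cosφ2·sin²(Δλ/2)=0.7408239080; c=2·atan2(√a, √(1-a))=2.073330355; dist=6371·c=13209.188 ≈ 13209.2 km; running total=47675.7 km
Leg 5 bearing: y=sinΔλ·cosφ2=0.81783657, x=cosφ1·sinφ2-sinφ1·cosφ2·cosΔλ=-0.31489478; θ=atan2(y, x)=111.0584° ≈ 111.1°
Leg 6: φ1=0.2761111, φ2=1.1410457, Δφ=0.8649346, Δλ=-0.4653973 rad; a=sin²(Δφ/2)+cosφ1·cosφ2·sin²(Δλ/2)=0.1969722587; c=2·atan2(√a, √(1-a))=0.919704183; dist=6371·c=5859.435 ≈ 5859.4 km; running total=53535.1 km
Leg 6 bearing: y=sinΔλ·cosφ2=-0.18698068, x=cosφ1·sinφ2-sinφ1·cosφ2·cosΔλ=0.77313322; θ=atan2(y, x)=-13.5958° <0 so +360° → 346.4042° ≈ 346.4°
Leg 7: φ1=1.1410457, φ2=1.0403454, Δφ=-0.1007003, Δλ=-0.5391305 rad; a=sin²(Δφ/2)+cosφ1·cosφ2·sin²(Δλ/2)=0.0174826753; c=2·atan2(√a, √(1-a))=0.265220794; dist=6371·c=1689.722 ≈ 1689.7 km; running total=55224.8 km
Leg 7 bearing: y=sinΔλ·cosφ2=-0.25973547, x=cosφ1·sinφ2-sinφ1·cosφ2·cosΔλ=-0.03529318; θ=atan2(y, x)=-97.7380° <0 so +360° → 262.2620° ≈ 262.3°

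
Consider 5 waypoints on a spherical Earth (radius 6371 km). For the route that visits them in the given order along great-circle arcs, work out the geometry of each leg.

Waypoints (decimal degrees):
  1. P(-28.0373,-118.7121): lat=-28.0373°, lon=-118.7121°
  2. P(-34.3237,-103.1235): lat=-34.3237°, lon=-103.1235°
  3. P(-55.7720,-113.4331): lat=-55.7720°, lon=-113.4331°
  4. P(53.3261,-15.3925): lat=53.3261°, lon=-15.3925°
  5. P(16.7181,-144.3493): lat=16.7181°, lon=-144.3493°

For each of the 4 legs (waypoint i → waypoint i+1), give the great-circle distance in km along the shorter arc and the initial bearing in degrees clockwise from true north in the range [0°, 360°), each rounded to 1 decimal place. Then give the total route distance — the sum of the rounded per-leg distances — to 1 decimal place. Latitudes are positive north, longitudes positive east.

Leg 1: φ1=-0.4893432, φ2=-0.5990616, Δφ=-0.1097184, Δλ=0.2720724 rad; a=sin²(Δφ/2)+cosφ1·cosφ2·sin²(Δλ/2)=0.0164132138; c=2·atan2(√a, √(1-a))=0.256934281; dist=6371·c=1636.928 ≈ 1636.9 km; running total=1636.9 km
Leg 1 bearing: y=sinΔλ·cosφ2=0.22193323, x=cosφ1·sinφ2-sinφ1·cosφ2·cosΔλ=-0.12377771; θ=atan2(y, x)=119.1495° ≈ 119.1°
Leg 2: φ1=-0.5990616, φ2=-0.9734050, Δφ=-0.3743435, Δλ=-0.1799365 rad; a=sin²(Δφ/2)+cosφ1·cosφ2·sin²(Δλ/2)=0.0383760262; c=2·atan2(√a, √(1-a))=0.394346219; dist=6371·c=2512.380 ≈ 2512.4 km; running total=4149.3 km
Leg 2 bearing: y=sinΔλ·cosφ2=-0.10066674, x=cosφ1·sinφ2-sinφ1·cosφ2·cosΔλ=-0.37078219; θ=atan2(y, x)=-164.8104° <0 so +360° → 195.1896° ≈ 195.2°
Leg 3: φ1=-0.9734050, φ2=0.9307160, Δφ=1.9041211, Δλ=1.7111313 rad; a=sin²(Δφ/2)+cosφ1·cosφ2·sin²(Δλ/2)=0.8550644304; c=2·atan2(√a, √(1-a))=2.360477542; dist=6371·c=15038.602 ≈ 15038.6 km; running total=19187.9 km
Leg 3 bearing: y=sinΔλ·cosφ2=0.59138831, x=cosφ1·sinφ2-sinφ1·cosφ2·cosΔλ=0.38206919; θ=atan2(y, x)=57.1353° ≈ 57.1°
Leg 4: φ1=0.9307160, φ2=0.2917859, Δφ=-0.6389301, Δλ=-2.2507208 rad; a=sin²(Δφ/2)+cosφ1·cosφ2·sin²(Δλ/2)=0.5644628385; c=2·atan2(√a, √(1-a))=1.700081865; dist=6371·c=10831.222 ≈ 10831.2 km; running total=30019.1 km
Leg 4 bearing: y=sinΔλ·cosφ2=-0.74475153, x=cosφ1·sinφ2-sinφ1·cosφ2·cosΔλ=0.65476968; θ=atan2(y, x)=-48.6788° <0 so +360° → 311.3212° ≈ 311.3°

Leg 1: dist=1636.9 km, bearing=119.1°
Leg 2: dist=2512.4 km, bearing=195.2°
Leg 3: dist=15038.6 km, bearing=57.1°
Leg 4: dist=10831.2 km, bearing=311.3°
Total: 30019.1 km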